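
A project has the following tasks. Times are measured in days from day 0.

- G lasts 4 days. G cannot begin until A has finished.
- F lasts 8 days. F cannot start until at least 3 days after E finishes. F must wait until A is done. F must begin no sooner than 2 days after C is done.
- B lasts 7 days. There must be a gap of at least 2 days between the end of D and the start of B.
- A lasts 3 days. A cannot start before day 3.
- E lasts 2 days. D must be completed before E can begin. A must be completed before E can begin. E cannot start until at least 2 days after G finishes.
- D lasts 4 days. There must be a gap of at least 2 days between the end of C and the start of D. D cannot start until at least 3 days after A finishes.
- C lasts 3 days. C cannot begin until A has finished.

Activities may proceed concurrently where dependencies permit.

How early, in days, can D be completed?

15

A cannot begin until its own release at day 3. It runs from day 3 to 3 + 3 = day 6.
After A (finishes day 6), C can start at day 6 and finishes at day 9.
For D: C (finishes day 9, plus 2-day gap → day 11); A (finishes day 6, plus 3-day gap → day 9). Taking the maximum gives a start of day 11, and it finishes at 11 + 4 = day 15.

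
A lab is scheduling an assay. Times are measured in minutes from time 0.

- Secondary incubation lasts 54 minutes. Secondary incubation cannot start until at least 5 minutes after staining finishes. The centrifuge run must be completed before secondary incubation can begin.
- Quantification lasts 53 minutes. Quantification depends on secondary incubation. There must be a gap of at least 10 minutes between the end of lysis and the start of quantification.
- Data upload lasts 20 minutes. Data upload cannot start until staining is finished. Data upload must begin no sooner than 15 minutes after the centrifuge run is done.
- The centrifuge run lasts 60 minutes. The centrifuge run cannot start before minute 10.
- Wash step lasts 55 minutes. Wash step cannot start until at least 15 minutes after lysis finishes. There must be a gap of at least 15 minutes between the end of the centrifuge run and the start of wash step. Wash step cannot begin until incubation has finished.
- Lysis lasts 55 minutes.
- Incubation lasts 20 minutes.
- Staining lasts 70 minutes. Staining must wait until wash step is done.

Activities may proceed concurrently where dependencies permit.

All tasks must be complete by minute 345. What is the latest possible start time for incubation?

88

Nothing follows quantification; the deadline of minute 345 is its only limit. It must start by 345 − 53 = minute 292.
Secondary incubation must finish before quantification (must start by minute 292). With a 54-minute duration, secondary incubation must start by 292 − 54 = minute 238.
Data upload must finish by minute 345; it takes 20 minutes, so it must start by 345 − 20 = minute 325.
Staining feeds secondary incubation (must start by minute 238, minus 5-minute gap → minute 233); data upload (must start by minute 325). Taking the minimum, staining must finish by minute 233 and start by 233 − 70 = minute 163.
Wash step must finish before staining (must start by minute 163). With a 55-minute duration, wash step must start by 163 − 55 = minute 108.
Incubation has to be done before wash step (must start by minute 108). That means finishing by minute 108, i.e. starting by 108 − 20 = minute 88.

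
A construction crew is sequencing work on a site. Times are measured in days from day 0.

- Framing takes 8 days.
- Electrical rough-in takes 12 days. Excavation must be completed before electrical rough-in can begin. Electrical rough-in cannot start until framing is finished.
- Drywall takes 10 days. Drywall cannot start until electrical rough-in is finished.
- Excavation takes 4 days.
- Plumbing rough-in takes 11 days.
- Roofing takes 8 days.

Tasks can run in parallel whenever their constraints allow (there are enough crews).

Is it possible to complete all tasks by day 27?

Plumbing rough-in has no prerequisites, so it starts at day 0 and finishes at day 11.
Nothing blocks roofing, so it runs from day 0 to day 8.
Nothing blocks framing, so it runs from day 0 to day 8.
Nothing blocks excavation, so it runs from day 0 to day 4.
Electrical rough-in cannot start until excavation (finishes day 4); framing (finishes day 8). The controlling bound is day 8, so electrical rough-in finishes at 8 + 12 = day 20.
After electrical rough-in (finishes day 20), drywall can start at day 20 and finishes at day 30.
The earliest everything can be done is day 30, which is after the deadline of 27, so it is not possible.

No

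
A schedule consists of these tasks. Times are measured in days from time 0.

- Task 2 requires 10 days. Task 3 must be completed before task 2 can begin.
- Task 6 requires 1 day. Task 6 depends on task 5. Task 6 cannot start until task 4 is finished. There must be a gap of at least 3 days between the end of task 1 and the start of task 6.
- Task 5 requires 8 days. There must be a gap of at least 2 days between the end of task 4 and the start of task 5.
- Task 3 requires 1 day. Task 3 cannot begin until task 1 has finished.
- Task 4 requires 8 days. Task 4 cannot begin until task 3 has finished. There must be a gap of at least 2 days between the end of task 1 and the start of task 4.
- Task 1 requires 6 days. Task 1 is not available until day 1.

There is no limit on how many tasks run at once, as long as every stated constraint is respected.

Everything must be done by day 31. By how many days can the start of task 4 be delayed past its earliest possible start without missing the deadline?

After its own release at day 1, task 1 can start at day 1 and finishes at day 7.
Task 3 waits on task 1 (finishes day 7), so it starts at day 7 and finishes at 7 + 1 = day 8.
Task 4 has to wait for task 3 (finishes day 8); task 1 (finishes day 7, plus 2-day gap → day 9). The latest of these is day 9, so task 4 runs day 9 to 9 + 8 = day 17.

Working backward from the deadline:
Task 6 must finish by day 31; it takes 1 day, so it must start by 31 − 1 = day 30.
Task 5 feeds into task 6 (must start by day 30); so task 5 must finish by day 30 and therefore start by day 22.
For task 4: task 5 (must start by day 22, minus 2-day gap → day 20); task 6 (must start by day 30). The most restrictive is day 20; with an 8-day duration, task 4 must start by day 12.
So task 4 can start as early as day 9 and as late as day 12, giving 12 − 9 = 3 days of slack.

3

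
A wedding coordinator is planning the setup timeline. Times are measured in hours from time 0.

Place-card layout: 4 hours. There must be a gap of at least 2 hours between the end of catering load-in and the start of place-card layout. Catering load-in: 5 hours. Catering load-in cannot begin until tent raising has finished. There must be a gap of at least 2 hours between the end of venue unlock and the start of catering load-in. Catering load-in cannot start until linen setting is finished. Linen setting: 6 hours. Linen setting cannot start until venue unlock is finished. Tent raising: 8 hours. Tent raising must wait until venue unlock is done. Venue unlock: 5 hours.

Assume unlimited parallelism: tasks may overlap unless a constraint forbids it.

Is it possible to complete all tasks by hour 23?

Venue unlock has no prerequisites, so it starts at hour 0 and finishes at hour 5.
Linen setting cannot begin until venue unlock (finishes hour 5). It runs from hour 5 to 5 + 6 = hour 11.
Tent raising cannot begin until venue unlock (finishes hour 5). It runs from hour 5 to 5 + 8 = hour 13.
For catering load-in: tent raising (finishes hour 13); venue unlock (finishes hour 5, plus 2-hour gap → hour 7); linen setting (finishes hour 11). Taking the maximum gives a start of hour 13, and it finishes at 13 + 5 = hour 18.
After catering load-in (finishes hour 18, plus 2-hour gap → hour 20), place-card layout can start at hour 20 and finishes at hour 24.
The earliest everything can be done is hour 24, which is after the deadline of 23, so it is not possible.

No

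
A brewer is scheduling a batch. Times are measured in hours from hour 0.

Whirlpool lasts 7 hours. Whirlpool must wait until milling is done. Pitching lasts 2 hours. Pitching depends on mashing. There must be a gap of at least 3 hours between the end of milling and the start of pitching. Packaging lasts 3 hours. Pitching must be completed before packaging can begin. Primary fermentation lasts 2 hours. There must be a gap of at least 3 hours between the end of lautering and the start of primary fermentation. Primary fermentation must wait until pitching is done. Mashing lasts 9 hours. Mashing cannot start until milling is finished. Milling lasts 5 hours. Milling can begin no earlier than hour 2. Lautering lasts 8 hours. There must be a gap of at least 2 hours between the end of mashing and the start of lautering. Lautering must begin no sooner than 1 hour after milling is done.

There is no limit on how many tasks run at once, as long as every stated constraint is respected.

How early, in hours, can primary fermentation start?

29

Milling cannot begin until its own release at hour 2. It runs from hour 2 to 2 + 5 = hour 7.
Mashing cannot begin until milling (finishes hour 7). It runs from hour 7 to 7 + 9 = hour 16.
Pitching cannot start until mashing (finishes hour 16); milling (finishes hour 7, plus 3-hour gap → hour 10). The controlling bound is hour 16, so pitching finishes at 16 + 2 = hour 18.
Lautering needs all of mashing (finishes hour 16, plus 2-hour gap → hour 18); milling (finishes hour 7, plus 1-hour gap → hour 8). That puts its earliest start at hour 18; it finishes at 18 + 8 = hour 26.
Primary fermentation waits on lautering (finishes hour 26, plus 3-hour gap → hour 29); pitching (finishes hour 18). The latest of these is hour 29, which is the earliest primary fermentation can start.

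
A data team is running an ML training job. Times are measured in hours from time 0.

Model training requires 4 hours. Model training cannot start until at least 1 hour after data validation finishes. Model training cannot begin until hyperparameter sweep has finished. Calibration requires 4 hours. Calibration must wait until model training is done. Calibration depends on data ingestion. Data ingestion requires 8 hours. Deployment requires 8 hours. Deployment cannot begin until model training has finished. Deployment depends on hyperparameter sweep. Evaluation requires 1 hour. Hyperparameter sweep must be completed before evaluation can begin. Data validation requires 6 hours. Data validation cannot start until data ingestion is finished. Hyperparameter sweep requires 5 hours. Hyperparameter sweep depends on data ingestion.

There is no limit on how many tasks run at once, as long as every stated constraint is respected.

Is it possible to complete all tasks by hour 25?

Data ingestion has no prerequisites, so it starts at hour 0 and finishes at hour 8.
Hyperparameter sweep waits on data ingestion (finishes hour 8), so it starts at hour 8 and finishes at 8 + 5 = hour 13.
After hyperparameter sweep (finishes hour 13), evaluation can start at hour 13 and finishes at hour 14.
Data validation cannot begin until data ingestion (finishes hour 8). It runs from hour 8 to 8 + 6 = hour 14.
Model training needs all of data validation (finishes hour 14, plus 1-hour gap → hour 15); hyperparameter sweep (finishes hour 13). That puts its earliest start at hour 15; it finishes at 15 + 4 = hour 19.
Deployment needs all of model training (finishes hour 19); hyperparameter sweep (finishes hour 13). That puts its earliest start at hour 19; it finishes at 19 + 8 = hour 27.
For calibration: model training (finishes hour 19); data ingestion (finishes hour 8). Taking the maximum gives a start of hour 19, and it finishes at 19 + 4 = hour 23.
The earliest everything can be done is hour 27, which is after the deadline of 25, so it is not possible.

No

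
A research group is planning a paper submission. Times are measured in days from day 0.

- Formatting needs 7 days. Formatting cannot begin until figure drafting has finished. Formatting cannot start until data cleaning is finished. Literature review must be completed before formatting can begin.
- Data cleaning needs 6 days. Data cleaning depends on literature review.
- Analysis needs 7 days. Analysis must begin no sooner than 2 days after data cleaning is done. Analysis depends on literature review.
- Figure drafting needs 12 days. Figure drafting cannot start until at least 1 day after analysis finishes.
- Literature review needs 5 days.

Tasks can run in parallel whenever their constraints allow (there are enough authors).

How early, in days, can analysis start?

13

Literature review can start immediately at day 0; it finishes at day 5.
Data cleaning waits on literature review (finishes day 5), so it starts at day 5 and finishes at 5 + 6 = day 11.
Analysis waits on data cleaning (finishes day 11, plus 2-day gap → day 13); literature review (finishes day 5). The latest of these is day 13, which is the earliest analysis can start.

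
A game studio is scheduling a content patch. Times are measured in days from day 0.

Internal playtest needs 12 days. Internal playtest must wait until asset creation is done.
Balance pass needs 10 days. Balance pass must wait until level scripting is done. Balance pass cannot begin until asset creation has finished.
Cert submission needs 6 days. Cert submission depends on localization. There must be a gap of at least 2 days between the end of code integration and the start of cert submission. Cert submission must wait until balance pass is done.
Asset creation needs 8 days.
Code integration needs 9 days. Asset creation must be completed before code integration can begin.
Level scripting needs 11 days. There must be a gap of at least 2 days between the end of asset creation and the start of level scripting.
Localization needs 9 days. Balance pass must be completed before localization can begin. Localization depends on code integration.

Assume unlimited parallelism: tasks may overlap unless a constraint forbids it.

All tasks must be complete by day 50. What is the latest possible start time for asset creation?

4

Nothing follows cert submission; the deadline of day 50 is its only limit. It must start by 50 − 6 = day 44.
Localization feeds into cert submission (must start by day 44); so localization must finish by day 44 and therefore start by day 35.
Balance pass must finish in time for localization (must start by day 35); cert submission (must start by day 44). The tightest is day 35, so balance pass must start by 35 − 10 = day 25.
Since balance pass (must start by day 25) depends on it, level scripting must finish by day 25. Backing off its 11-day duration gives a latest start of day 14.
For code integration: localization (must start by day 35); cert submission (must start by day 44, minus 2-day gap → day 42). The most restrictive is day 35; with a 9-day duration, code integration must start by day 26.
Internal playtest must finish by day 50; it takes 12 days, so it must start by 50 − 12 = day 38.
Asset creation has several dependents: level scripting (must start by day 14, minus 2-day gap → day 12); code integration (must start by day 26); internal playtest (must start by day 38); balance pass (must start by day 25). The earliest of those limits is day 12, so asset creation must start by 12 − 8 = day 4.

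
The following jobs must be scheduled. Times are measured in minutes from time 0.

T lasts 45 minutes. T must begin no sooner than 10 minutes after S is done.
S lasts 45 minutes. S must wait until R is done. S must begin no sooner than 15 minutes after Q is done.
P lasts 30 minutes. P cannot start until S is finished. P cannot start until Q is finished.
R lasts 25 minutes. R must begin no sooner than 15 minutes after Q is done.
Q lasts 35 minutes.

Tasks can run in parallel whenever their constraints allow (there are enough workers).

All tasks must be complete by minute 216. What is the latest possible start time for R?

91

To finish by minute 216, P (duration 30) must start no later than minute 186.
T must finish by minute 216; it takes 45 minutes, so it must start by 216 − 45 = minute 171.
S has several dependents: P (must start by minute 186); T (must start by minute 171, minus 10-minute gap → minute 161). The earliest of those limits is minute 161, so S must start by 161 − 45 = minute 116.
Since S (must start by minute 116) depends on it, R must finish by minute 116. Backing off its 25-minute duration gives a latest start of minute 91.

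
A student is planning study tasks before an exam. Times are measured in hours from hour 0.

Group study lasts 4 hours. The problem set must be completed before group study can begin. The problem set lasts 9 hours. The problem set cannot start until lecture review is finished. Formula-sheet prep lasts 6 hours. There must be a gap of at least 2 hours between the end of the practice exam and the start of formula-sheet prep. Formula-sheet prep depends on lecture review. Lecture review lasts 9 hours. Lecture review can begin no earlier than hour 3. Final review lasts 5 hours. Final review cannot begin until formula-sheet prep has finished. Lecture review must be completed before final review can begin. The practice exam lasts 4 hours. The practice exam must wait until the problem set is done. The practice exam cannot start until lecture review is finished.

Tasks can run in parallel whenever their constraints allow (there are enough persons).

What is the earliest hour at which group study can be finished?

25

Lecture review cannot begin until its own release at hour 3. It runs from hour 3 to 3 + 9 = hour 12.
The problem set waits on lecture review (finishes hour 12), so it starts at hour 12 and finishes at 12 + 9 = hour 21.
Group study cannot begin until the problem set (finishes hour 21). It runs from hour 21 to 21 + 4 = hour 25.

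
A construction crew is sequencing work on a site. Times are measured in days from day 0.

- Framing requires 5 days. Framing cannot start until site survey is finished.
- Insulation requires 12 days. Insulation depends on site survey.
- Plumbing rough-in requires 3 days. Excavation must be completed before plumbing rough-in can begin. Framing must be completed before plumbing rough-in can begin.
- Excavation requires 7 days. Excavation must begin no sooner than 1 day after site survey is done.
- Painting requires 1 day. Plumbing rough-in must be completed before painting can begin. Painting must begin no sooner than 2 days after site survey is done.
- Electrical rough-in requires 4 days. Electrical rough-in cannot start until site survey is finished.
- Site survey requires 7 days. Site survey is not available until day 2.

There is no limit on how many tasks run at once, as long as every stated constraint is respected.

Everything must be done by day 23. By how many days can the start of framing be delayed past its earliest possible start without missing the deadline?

5

Site survey cannot begin until its own release at day 2. It runs from day 2 to 2 + 7 = day 9.
Framing cannot begin until site survey (finishes day 9). It runs from day 9 to 9 + 5 = day 14.

Working backward from the deadline:
Nothing follows painting; the deadline of day 23 is its only limit. It must start by 23 − 1 = day 22.
Plumbing rough-in feeds into painting (must start by day 22); so plumbing rough-in must finish by day 22 and therefore start by day 19.
Framing must finish before plumbing rough-in (must start by day 19). With a 5-day duration, framing must start by 19 − 5 = day 14.
So framing can start as early as day 9 and as late as day 14, giving 14 − 9 = 5 days of slack.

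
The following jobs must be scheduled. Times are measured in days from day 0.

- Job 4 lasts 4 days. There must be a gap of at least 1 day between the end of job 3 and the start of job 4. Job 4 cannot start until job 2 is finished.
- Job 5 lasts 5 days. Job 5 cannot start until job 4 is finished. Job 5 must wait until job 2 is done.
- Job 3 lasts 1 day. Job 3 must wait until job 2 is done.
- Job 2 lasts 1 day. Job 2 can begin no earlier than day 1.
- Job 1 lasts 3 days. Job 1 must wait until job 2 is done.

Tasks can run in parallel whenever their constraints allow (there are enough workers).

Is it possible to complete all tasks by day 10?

Job 2 cannot begin until its own release at day 1. It runs from day 1 to 1 + 1 = day 2.
After job 2 (finishes day 2), job 3 can start at day 2 and finishes at day 3.
For job 4: job 3 (finishes day 3, plus 1-day gap → day 4); job 2 (finishes day 2). Taking the maximum gives a start of day 4, and it finishes at 4 + 4 = day 8.
Job 5 needs all of job 4 (finishes day 8); job 2 (finishes day 2). That puts its earliest start at day 8; it finishes at 8 + 5 = day 13.
Job 1 cannot begin until job 2 (finishes day 2). It runs from day 2 to 2 + 3 = day 5.
The earliest everything can be done is day 13, which is after the deadline of 10, so it is not possible.

No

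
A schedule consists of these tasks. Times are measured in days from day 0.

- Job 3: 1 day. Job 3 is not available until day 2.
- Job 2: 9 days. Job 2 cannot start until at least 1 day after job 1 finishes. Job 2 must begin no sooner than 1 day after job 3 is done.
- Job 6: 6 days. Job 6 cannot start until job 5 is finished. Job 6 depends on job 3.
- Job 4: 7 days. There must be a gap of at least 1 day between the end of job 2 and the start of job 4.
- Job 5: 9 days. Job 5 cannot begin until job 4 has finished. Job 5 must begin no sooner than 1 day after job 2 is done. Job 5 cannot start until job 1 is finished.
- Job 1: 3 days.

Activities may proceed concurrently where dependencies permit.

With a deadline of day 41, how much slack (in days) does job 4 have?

5

Job 3 cannot begin until its own release at day 2. It runs from day 2 to 2 + 1 = day 3.
Job 1 has no prerequisites, so it starts at day 0 and finishes at day 3.
For job 2: job 1 (finishes day 3, plus 1-day gap → day 4); job 3 (finishes day 3, plus 1-day gap → day 4). Taking the maximum gives a start of day 4, and it finishes at 4 + 9 = day 13.
Job 4 cannot begin until job 2 (finishes day 13, plus 1-day gap → day 14). It runs from day 14 to 14 + 7 = day 21.

Working backward from the deadline:
Job 6 must finish by day 41; it takes 6 days, so it must start by 41 − 6 = day 35.
Job 5 feeds into job 6 (must start by day 35); so job 5 must finish by day 35 and therefore start by day 26.
Job 4 has to be done before job 5 (must start by day 26). That means finishing by day 26, i.e. starting by 26 − 7 = day 19.
So job 4 can start as early as day 14 and as late as day 19, giving 19 − 14 = 5 days of slack.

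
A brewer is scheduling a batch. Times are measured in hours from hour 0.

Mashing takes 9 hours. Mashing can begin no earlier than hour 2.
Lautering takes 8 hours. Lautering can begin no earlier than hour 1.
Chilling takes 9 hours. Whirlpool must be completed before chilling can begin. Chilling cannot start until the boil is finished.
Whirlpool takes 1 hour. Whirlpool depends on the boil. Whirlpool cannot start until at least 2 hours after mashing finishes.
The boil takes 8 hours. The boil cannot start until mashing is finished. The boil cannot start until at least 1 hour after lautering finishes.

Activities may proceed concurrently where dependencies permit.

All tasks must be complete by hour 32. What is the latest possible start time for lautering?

5

Nothing follows chilling; the deadline of hour 32 is its only limit. It must start by 32 − 9 = hour 23.
Since chilling (must start by hour 23) depends on it, whirlpool must finish by hour 23. Backing off its 1-hour duration gives a latest start of hour 22.
The boil must finish in time for whirlpool (must start by hour 22); chilling (must start by hour 23). The tightest is hour 22, so the boil must start by 22 − 8 = hour 14.
Since the boil (must start by hour 14, minus 1-hour gap → hour 13) depends on it, lautering must finish by hour 13. Backing off its 8-hour duration gives a latest start of hour 5.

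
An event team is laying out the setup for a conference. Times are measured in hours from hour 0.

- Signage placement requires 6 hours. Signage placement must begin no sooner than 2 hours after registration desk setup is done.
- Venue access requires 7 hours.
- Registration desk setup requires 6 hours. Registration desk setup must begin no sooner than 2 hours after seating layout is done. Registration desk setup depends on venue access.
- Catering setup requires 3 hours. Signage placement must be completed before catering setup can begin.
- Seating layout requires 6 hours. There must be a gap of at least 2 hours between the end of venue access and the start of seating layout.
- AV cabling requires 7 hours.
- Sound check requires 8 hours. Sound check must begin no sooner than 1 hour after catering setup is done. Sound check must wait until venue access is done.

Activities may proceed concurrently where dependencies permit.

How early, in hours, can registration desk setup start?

17

Nothing blocks venue access, so it runs from hour 0 to hour 7.
After venue access (finishes hour 7, plus 2-hour gap → hour 9), seating layout can start at hour 9 and finishes at hour 15.
Registration desk setup waits on seating layout (finishes hour 15, plus 2-hour gap → hour 17); venue access (finishes hour 7). The latest of these is hour 17, which is the earliest registration desk setup can start.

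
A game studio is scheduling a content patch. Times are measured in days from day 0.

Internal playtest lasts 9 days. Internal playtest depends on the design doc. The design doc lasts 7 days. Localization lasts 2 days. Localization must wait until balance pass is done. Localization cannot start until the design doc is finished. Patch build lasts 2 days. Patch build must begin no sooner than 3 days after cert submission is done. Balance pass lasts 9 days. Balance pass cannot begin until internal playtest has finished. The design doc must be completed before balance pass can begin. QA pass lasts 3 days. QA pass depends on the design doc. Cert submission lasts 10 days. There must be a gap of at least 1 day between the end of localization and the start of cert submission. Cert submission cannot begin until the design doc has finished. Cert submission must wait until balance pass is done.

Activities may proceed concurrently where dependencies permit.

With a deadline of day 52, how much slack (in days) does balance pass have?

The design doc has no prerequisites, so it starts at day 0 and finishes at day 7.
Internal playtest waits on the design doc (finishes day 7), so it starts at day 7 and finishes at 7 + 9 = day 16.
Balance pass has to wait for internal playtest (finishes day 16); the design doc (finishes day 7). The latest of these is day 16, so balance pass runs day 16 to 16 + 9 = day 25.

Working backward from the deadline:
Patch build has no dependents, so it just needs to finish by day 52. Starting by 52 − 2 = day 50 achieves that.
Since patch build (must start by day 50, minus 3-day gap → day 47) depends on it, cert submission must finish by day 47. Backing off its 10-day duration gives a latest start of day 37.
Localization feeds into cert submission (must start by day 37, minus 1-day gap → day 36); so localization must finish by day 36 and therefore start by day 34.
Balance pass must finish in time for localization (must start by day 34); cert submission (must start by day 37). The tightest is day 34, so balance pass must start by 34 − 9 = day 25.
So balance pass can start as early as day 16 and as late as day 25, giving 25 − 16 = 9 days of slack.

9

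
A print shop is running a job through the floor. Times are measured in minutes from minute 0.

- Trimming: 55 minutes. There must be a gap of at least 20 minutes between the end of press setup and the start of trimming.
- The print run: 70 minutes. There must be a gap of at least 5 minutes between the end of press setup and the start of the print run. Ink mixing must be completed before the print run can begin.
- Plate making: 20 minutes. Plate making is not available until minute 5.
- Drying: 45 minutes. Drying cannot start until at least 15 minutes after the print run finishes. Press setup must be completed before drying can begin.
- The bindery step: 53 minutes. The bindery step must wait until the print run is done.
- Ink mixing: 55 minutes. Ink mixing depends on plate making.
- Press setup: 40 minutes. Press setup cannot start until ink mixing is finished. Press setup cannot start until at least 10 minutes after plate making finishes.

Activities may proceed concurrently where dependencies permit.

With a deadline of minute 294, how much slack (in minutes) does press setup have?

Plate making waits on its own release at minute 5, so it starts at minute 5 and finishes at 5 + 20 = minute 25.
Ink mixing cannot begin until plate making (finishes minute 25). It runs from minute 25 to 25 + 55 = minute 80.
Press setup has to wait for ink mixing (finishes minute 80); plate making (finishes minute 25, plus 10-minute gap → minute 35). The latest of these is minute 80, so press setup runs minute 80 to 80 + 40 = minute 120.

Working backward from the deadline:
To finish by minute 294, drying (duration 45) must start no later than minute 249.
The bindery step has no dependents, so it just needs to finish by minute 294. Starting by 294 − 53 = minute 241 achieves that.
The print run must finish in time for drying (must start by minute 249, minus 15-minute gap → minute 234); the bindery step (must start by minute 241). The tightest is minute 234, so the print run must start by 234 − 70 = minute 164.
To finish by minute 294, trimming (duration 55) must start no later than minute 239.
Press setup feeds the print run (must start by minute 164, minus 5-minute gap → minute 159); drying (must start by minute 249); trimming (must start by minute 239, minus 20-minute gap → minute 219). Taking the minimum, press setup must finish by minute 159 and start by 159 − 40 = minute 119.
So press setup can start as early as minute 80 and as late as minute 119, giving 119 − 80 = 39 minutes of slack.

39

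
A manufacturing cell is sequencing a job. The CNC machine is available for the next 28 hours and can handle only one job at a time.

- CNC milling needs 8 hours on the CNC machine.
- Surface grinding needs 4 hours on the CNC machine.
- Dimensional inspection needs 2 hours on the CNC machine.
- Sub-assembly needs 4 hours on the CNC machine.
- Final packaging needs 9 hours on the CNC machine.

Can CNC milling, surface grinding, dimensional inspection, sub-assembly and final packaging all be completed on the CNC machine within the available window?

Running back to back, the jobs need 8 + 4 + 2 + 4 + 9 = 27 hours on the CNC machine.
Since 27 ≤ 28, they fit within the window.

Yes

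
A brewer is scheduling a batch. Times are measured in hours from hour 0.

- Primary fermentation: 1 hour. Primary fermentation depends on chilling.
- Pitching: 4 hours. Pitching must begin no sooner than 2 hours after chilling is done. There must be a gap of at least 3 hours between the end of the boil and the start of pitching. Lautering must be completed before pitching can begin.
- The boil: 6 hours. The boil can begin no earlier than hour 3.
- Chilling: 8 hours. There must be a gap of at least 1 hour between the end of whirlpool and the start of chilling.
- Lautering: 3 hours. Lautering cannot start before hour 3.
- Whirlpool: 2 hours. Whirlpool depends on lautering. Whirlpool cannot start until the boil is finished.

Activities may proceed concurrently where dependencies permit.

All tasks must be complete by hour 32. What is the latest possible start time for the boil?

Nothing follows pitching; the deadline of hour 32 is its only limit. It must start by 32 − 4 = hour 28.
Primary fermentation must finish by hour 32; it takes 1 hour, so it must start by 32 − 1 = hour 31.
For chilling: pitching (must start by hour 28, minus 2-hour gap → hour 26); primary fermentation (must start by hour 31). The most restrictive is hour 26; with an 8-hour duration, chilling must start by hour 18.
Whirlpool has to be done before chilling (must start by hour 18, minus 1-hour gap → hour 17). That means finishing by hour 17, i.e. starting by 17 − 2 = hour 15.
The boil must finish in time for whirlpool (must start by hour 15); pitching (must start by hour 28, minus 3-hour gap → hour 25). The tightest is hour 15, so the boil must start by 15 − 6 = hour 9.

9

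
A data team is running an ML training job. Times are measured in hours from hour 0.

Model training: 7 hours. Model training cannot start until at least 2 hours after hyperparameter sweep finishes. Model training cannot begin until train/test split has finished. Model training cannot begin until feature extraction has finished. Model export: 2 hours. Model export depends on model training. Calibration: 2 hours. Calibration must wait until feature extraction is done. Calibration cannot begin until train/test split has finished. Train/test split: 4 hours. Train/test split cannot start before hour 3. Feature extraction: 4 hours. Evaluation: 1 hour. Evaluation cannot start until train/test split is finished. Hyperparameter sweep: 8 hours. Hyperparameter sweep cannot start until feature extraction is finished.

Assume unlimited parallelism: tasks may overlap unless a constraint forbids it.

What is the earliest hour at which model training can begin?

Train/test split waits on its own release at hour 3, so it starts at hour 3 and finishes at 3 + 4 = hour 7.
Feature extraction can start immediately at hour 0; it finishes at hour 4.
Hyperparameter sweep waits on feature extraction (finishes hour 4), so it starts at hour 4 and finishes at 4 + 8 = hour 12.
Model training waits on hyperparameter sweep (finishes hour 12, plus 2-hour gap → hour 14); train/test split (finishes hour 7); feature extraction (finishes hour 4). The latest of these is hour 14, which is the earliest model training can start.

14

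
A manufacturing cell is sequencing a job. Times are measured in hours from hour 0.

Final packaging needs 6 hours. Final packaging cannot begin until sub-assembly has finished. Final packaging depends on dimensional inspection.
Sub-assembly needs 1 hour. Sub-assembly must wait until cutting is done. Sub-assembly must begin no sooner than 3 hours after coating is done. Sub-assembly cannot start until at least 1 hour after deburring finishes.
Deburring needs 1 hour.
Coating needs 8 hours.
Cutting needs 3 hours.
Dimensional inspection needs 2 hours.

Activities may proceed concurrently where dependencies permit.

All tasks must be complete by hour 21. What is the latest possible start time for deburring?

To finish by hour 21, final packaging (duration 6) must start no later than hour 15.
Sub-assembly has to be done before final packaging (must start by hour 15). That means finishing by hour 15, i.e. starting by 15 − 1 = hour 14.
Deburring feeds into sub-assembly (must start by hour 14, minus 1-hour gap → hour 13); so deburring must finish by hour 13 and therefore start by hour 12.

12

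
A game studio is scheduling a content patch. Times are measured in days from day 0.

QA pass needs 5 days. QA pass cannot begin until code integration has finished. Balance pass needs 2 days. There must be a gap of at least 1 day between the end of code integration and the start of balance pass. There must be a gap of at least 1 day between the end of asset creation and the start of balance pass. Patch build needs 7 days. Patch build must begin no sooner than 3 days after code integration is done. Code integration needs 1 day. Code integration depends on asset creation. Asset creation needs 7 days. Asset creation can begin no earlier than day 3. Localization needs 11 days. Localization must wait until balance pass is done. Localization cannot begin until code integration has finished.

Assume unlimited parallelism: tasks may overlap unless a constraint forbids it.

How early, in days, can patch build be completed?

Asset creation cannot begin until its own release at day 3. It runs from day 3 to 3 + 7 = day 10.
After asset creation (finishes day 10), code integration can start at day 10 and finishes at day 11.
Patch build cannot begin until code integration (finishes day 11, plus 3-day gap → day 14). It runs from day 14 to 14 + 7 = day 21.

21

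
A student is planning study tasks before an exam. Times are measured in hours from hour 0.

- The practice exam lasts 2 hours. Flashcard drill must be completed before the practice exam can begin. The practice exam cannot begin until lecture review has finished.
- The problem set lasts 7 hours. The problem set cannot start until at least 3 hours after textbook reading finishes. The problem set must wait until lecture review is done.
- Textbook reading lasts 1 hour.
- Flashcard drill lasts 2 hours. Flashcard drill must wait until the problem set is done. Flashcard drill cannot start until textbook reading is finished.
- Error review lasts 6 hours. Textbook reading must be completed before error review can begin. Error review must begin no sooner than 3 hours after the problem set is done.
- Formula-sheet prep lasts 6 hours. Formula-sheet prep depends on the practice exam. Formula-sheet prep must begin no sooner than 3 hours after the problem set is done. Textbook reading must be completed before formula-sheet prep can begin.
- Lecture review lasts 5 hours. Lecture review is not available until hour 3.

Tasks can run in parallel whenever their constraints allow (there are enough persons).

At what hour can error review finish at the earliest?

Lecture review waits on its own release at hour 3, so it starts at hour 3 and finishes at 3 + 5 = hour 8.
Nothing blocks textbook reading, so it runs from hour 0 to hour 1.
The problem set needs all of textbook reading (finishes hour 1, plus 3-hour gap → hour 4); lecture review (finishes hour 8). That puts its earliest start at hour 8; it finishes at 8 + 7 = hour 15.
Error review cannot start until textbook reading (finishes hour 1); the problem set (finishes hour 15, plus 3-hour gap → hour 18). The controlling bound is hour 18, so error review finishes at 18 + 6 = hour 24.

24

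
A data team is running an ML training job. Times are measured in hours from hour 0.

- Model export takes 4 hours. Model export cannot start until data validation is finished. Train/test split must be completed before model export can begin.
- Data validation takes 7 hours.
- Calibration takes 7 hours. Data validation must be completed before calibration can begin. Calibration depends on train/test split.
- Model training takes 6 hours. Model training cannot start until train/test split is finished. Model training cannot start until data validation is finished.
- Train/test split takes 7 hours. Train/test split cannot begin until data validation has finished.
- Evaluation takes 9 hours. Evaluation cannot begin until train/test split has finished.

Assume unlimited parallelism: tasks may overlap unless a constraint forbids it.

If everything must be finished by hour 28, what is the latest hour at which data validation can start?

To finish by hour 28, model training (duration 6) must start no later than hour 22.
Evaluation has no dependents, so it just needs to finish by hour 28. Starting by 28 − 9 = hour 19 achieves that.
Nothing follows calibration; the deadline of hour 28 is its only limit. It must start by 28 − 7 = hour 21.
Model export has no dependents, so it just needs to finish by hour 28. Starting by 28 − 4 = hour 24 achieves that.
Train/test split feeds model training (must start by hour 22); evaluation (must start by hour 19); calibration (must start by hour 21); model export (must start by hour 24). Taking the minimum, train/test split must finish by hour 19 and start by 19 − 7 = hour 12.
For data validation: train/test split (must start by hour 12); model training (must start by hour 22); calibration (must start by hour 21); model export (must start by hour 24). The most restrictive is hour 12; with a 7-hour duration, data validation must start by hour 5.

5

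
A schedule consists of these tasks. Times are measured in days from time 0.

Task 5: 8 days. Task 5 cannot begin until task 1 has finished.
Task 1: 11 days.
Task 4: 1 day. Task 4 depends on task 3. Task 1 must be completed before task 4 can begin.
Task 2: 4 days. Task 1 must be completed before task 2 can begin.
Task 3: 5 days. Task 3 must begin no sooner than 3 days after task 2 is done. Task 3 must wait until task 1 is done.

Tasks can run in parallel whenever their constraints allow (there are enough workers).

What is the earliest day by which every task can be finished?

24

Task 1 has no prerequisites, so it starts at day 0 and finishes at day 11.
Task 5 cannot begin until task 1 (finishes day 11). It runs from day 11 to 11 + 8 = day 19.
After task 1 (finishes day 11), task 2 can start at day 11 and finishes at day 15.
Task 3 has to wait for task 2 (finishes day 15, plus 3-day gap → day 18); task 1 (finishes day 11). The latest of these is day 18, so task 3 runs day 18 to 18 + 5 = day 23.
Task 4 cannot start until task 3 (finishes day 23); task 1 (finishes day 11). The controlling bound is day 23, so task 4 finishes at 23 + 1 = day 24.
All tasks are finished once the last one completes. Finish times: Task 1 at 11, Task 2 at 15, Task 3 at 23, Task 4 at 24, Task 5 at 19. The latest is day 24.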